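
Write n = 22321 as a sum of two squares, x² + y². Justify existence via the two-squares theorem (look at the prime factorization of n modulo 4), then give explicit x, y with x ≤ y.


Step 1: Factor n = 22321 = 13 · 17 · 101.
Step 2: Check the mod-4 condition on each prime factor: 13 ≡ 1 (mod 4), exponent 1; 17 ≡ 1 (mod 4), exponent 1; 101 ≡ 1 (mod 4), exponent 1.
All primes ≡ 3 (mod 4) appear to even exponent (or don't appear), so by the two-squares theorem n IS expressible as a sum of two squares.
Step 3: Build a representation. Here n = 13 · 17 · 101 is a product of primes ≡ 1 (mod 4). Each prime p ≡ 1 (mod 4) is itself a sum of two squares; find a² by testing p − a² for a perfect square:
  13: 13 − 1² = 12, 13 − 2² = 9 = 3² ⇒ 13 = 2² + 3².
  17: 17 − 1² = 16 = 4² ⇒ 17 = 1² + 4².
  101: 101 − 1² = 100 = 10² ⇒ 101 = 1² + 10².
  Combine using the Brahmagupta–Fibonacci identity (a² + b²)(c² + d²) = (ac − bd)² + (ad + bc)² = (ac + bd)² + (ad − bc)²:
  13 · 17 = 221: from (2² + 3²)(1² + 4²), take (2·1 − 3·4, 2·4 + 3·1) = (2 − 12, 8 + 3) = (-10, 11); dropping signs (only squares matter) gives (10, 11); check 10² + 11² = 100 + 121 = 221 ✓.
  221 · 101 = 22321: from (10² + 11²)(1² + 10²), take (10·1 − 11·10, 10·10 + 11·1) = (10 − 110, 100 + 11) = (-100, 111); dropping signs (only squares matter) gives (100, 111); check 100² + 111² = 10000 + 12321 = 22321 ✓.
Step 4: Order so x ≤ y and verify: 100² + 111² = 10000 + 12321 = 22321 = n. ✓

n = 22321 = 100² + 111² (one valid representation with x ≤ y).


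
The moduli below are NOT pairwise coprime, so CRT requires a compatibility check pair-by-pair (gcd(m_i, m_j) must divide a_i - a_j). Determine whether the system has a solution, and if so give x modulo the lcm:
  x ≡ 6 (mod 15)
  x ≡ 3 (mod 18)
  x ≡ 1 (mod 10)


Moduli 15, 18, 10 are not pairwise coprime, so CRT works modulo lcm(m_i) when all pairwise compatibility conditions hold.
Pairwise compatibility: gcd(m_i, m_j) must divide a_i - a_j for every pair.
Merge one congruence at a time:
  Start: x ≡ 6 (mod 15).
  Combine with x ≡ 3 (mod 18): gcd(15, 18) = 3; 3 - 6 = -3, which IS divisible by 3, so compatible.
    Write x = 6 + 15·t and substitute into x ≡ 3 (mod 18): 15·t ≡ 3 − 6 = -3 (mod 18).
    Divide the congruence (and modulus) by g = 3: 5·t ≡ -1 (mod 6).
    Reduce coefficients mod 6: 5·t ≡ 5 (mod 6).
    The inverse of 5 mod 6 is 5 (since 5·5 = 25 = 4·6 + 1), so t ≡ 5·5 = 25 ≡ 1 (mod 6).
    Then x = 6 + 15·1 = 21, valid modulo lcm(15, 18) = 90: x ≡ 21 (mod 90).
  Combine with x ≡ 1 (mod 10): gcd(90, 10) = 10; 1 - 21 = -20, which IS divisible by 10, so compatible.
    Write x = 21 + 90·t and substitute into x ≡ 1 (mod 10): 90·t ≡ 1 − 21 = -20 (mod 10).
    Divide the congruence (and modulus) by g = 10: 9·t ≡ -2 (mod 1).
    Modulo 1 every t works; take t = 0.
    Then x = 21 + 90·0 = 21, valid modulo lcm(90, 10) = 90: x ≡ 21 (mod 90).
Verify: 21 mod 15 = 6, 21 mod 18 = 3, 21 mod 10 = 1.

x ≡ 21 (mod 90).


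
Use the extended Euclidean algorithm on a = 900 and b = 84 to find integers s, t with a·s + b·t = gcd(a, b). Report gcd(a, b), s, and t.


Euclidean algorithm on (900, 84) — divide until remainder is 0:
  900 = 10 · 84 + 60
  84 = 1 · 60 + 24
  60 = 2 · 24 + 12
  24 = 2 · 12 + 0
gcd(900, 84) = 12.
Track Bezout coefficients alongside the remainders: start with r₀ = 900 = a·1 + b·0 (s = 1, t = 0) and r₁ = 84 = a·0 + b·1 (s = 0, t = 1); each new remainder r_{k+1} = r_{k-1} − q_k·r_k inherits s_{k+1} = s_{k-1} − q_k·s_k, t_{k+1} = t_{k-1} − q_k·t_k, so r_k = a·s_k + b·t_k at every step:
  q = 10: r = 60, s = 1 − 10·0 = 1, t = 0 − 10·1 = -10  (check: 900·1 + 84·(-10) = 60)
  q = 1: r = 24, s = 0 − 1·1 = -1, t = 1 − 1·(-10) = 11  (check: 900·(-1) + 84·11 = 24)
  q = 2: r = 12, s = 1 − 2·(-1) = 3, t = -10 − 2·11 = -32  (check: 900·3 + 84·(-32) = 12)
The row with r = 12 (the gcd) gives the Bezout coefficients s = 3, t = -32.
Result: 900 · (3) + 84 · (-32) = 12.

gcd(900, 84) = 12; s = 3, t = -32 (check: 900·3 + 84·(-32) = 12).


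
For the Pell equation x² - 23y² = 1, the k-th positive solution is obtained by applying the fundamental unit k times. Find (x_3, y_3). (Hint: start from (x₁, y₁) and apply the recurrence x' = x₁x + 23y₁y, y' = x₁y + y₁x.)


Step 1: Find the fundamental solution (x₁, y₁) of x² - 23y² = 1.
  Expand √23 as a continued fraction. a₀ = ⌊√23⌋ = 4; iterate m_{k+1} = d_k·a_k − m_k, d_{k+1} = (23 − m_{k+1}²)/d_k, a_{k+1} = ⌊(a₀ + m_{k+1})/d_{k+1}⌋ (starting m₀ = 0, d₀ = 1), with convergents p_k = a_k·p_{k-1} + p_{k-2}, q_k = a_k·q_{k-1} + q_{k-2} (p₋₁ = 1, q₋₁ = 0):
  k = 0: a₀ = 4; p₀/q₀ = 4/1; p₀² − 23·q₀² = 16 − 23 = -7.
  k = 1: m = 4, d = 7, a = ⌊(4 + 4)/7⌋ = 1; p/q = (1·4 + 1)/(1·1 + 0) = 5/1; p² − 23·q² = 25 − 23 = 2.
  k = 2: m = 3, d = 2, a = ⌊(4 + 3)/2⌋ = 3; p/q = (3·5 + 4)/(3·1 + 1) = 19/4; p² − 23·q² = 361 − 368 = -7.
  k = 3: m = 3, d = 7, a = ⌊(4 + 3)/7⌋ = 1; p/q = (1·19 + 5)/(1·4 + 1) = 24/5; p² − 23·q² = 576 − 575 = 1.
  The first convergent with p² − 23·q² = 1 gives the fundamental solution (x₁, y₁) = (24, 5).
Step 2: Apply the recurrence (x_{n+1}, y_{n+1}) = (x₁x_n + 23y₁y_n, x₁y_n + y₁x_n) repeatedly.
  From (x_1, y_1) = (24, 5): x_2 = 24·24 + 23·5·5 = 1151; y_2 = 24·5 + 5·24 = 240.
  From (x_2, y_2) = (1151, 240): x_3 = 24·1151 + 23·5·240 = 55224; y_3 = 24·240 + 5·1151 = 11515.
Step 3: Verify x_3² - 23·y_3² = 3049690176 - 3049690175 = 1 (should be 1). ✓

(x_1, y_1) = (24, 5); (x_3, y_3) = (55224, 11515).


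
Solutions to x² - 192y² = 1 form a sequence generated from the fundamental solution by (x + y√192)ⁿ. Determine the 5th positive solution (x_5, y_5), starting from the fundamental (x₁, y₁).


Step 1: Find the fundamental solution (x₁, y₁) of x² - 192y² = 1.
  Expand √192 as a continued fraction. a₀ = ⌊√192⌋ = 13; iterate m_{k+1} = d_k·a_k − m_k, d_{k+1} = (192 − m_{k+1}²)/d_k, a_{k+1} = ⌊(a₀ + m_{k+1})/d_{k+1}⌋ (starting m₀ = 0, d₀ = 1), with convergents p_k = a_k·p_{k-1} + p_{k-2}, q_k = a_k·q_{k-1} + q_{k-2} (p₋₁ = 1, q₋₁ = 0):
  k = 0: a₀ = 13; p₀/q₀ = 13/1; p₀² − 192·q₀² = 169 − 192 = -23.
  k = 1: m = 13, d = 23, a = ⌊(13 + 13)/23⌋ = 1; p/q = (1·13 + 1)/(1·1 + 0) = 14/1; p² − 192·q² = 196 − 192 = 4.
  k = 2: m = 10, d = 4, a = ⌊(13 + 10)/4⌋ = 5; p/q = (5·14 + 13)/(5·1 + 1) = 83/6; p² − 192·q² = 6889 − 6912 = -23.
  k = 3: m = 10, d = 23, a = ⌊(13 + 10)/23⌋ = 1; p/q = (1·83 + 14)/(1·6 + 1) = 97/7; p² − 192·q² = 9409 − 9408 = 1.
  The first convergent with p² − 192·q² = 1 gives the fundamental solution (x₁, y₁) = (97, 7).
Step 2: Apply the recurrence (x_{n+1}, y_{n+1}) = (x₁x_n + 192y₁y_n, x₁y_n + y₁x_n) repeatedly.
  From (x_1, y_1) = (97, 7): x_2 = 97·97 + 192·7·7 = 18817; y_2 = 97·7 + 7·97 = 1358.
  From (x_2, y_2) = (18817, 1358): x_3 = 97·18817 + 192·7·1358 = 3650401; y_3 = 97·1358 + 7·18817 = 263445.
  From (x_3, y_3) = (3650401, 263445): x_4 = 97·3650401 + 192·7·263445 = 708158977; y_4 = 97·263445 + 7·3650401 = 51106972.
  From (x_4, y_4) = (708158977, 51106972): x_5 = 97·708158977 + 192·7·51106972 = 137379191137; y_5 = 97·51106972 + 7·708158977 = 9914489123.
Step 3: Verify x_5² - 192·y_5² = 18873042157456379352769 - 18873042157456379352768 = 1 (should be 1). ✓

(x_1, y_1) = (97, 7); (x_5, y_5) = (137379191137, 9914489123).


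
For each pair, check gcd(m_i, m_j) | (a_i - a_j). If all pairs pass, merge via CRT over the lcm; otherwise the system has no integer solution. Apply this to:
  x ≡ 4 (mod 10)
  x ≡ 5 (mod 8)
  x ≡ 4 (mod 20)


Moduli 10, 8, 20 are not pairwise coprime, so CRT works modulo lcm(m_i) when all pairwise compatibility conditions hold.
Pairwise compatibility: gcd(m_i, m_j) must divide a_i - a_j for every pair.
Merge one congruence at a time:
  Start: x ≡ 4 (mod 10).
  Combine with x ≡ 5 (mod 8): gcd(10, 8) = 2, and 5 - 4 = 1 is NOT divisible by 2.
    ⇒ system is inconsistent (no integer solution).

No solution (the system is inconsistent).


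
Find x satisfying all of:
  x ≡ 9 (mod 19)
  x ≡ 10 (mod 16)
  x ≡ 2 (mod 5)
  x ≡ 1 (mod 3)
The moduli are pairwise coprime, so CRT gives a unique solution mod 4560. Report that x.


Product of moduli M = 19 · 16 · 5 · 3 = 4560.
Merge one congruence at a time:
  Start: x ≡ 9 (mod 19).
  Combine with x ≡ 10 (mod 16); new modulus lcm = 304.
    Write x = 9 + 19·t and substitute into x ≡ 10 (mod 16): 19·t ≡ 10 − 9 = 1 (mod 16).
    Reduce coefficients mod 16: 3·t ≡ 1 (mod 16).
    The inverse of 3 mod 16 is 11 (since 3·11 = 33 = 2·16 + 1), so t ≡ 11·1 = 11 ≡ 11 (mod 16).
    Then x = 9 + 19·11 = 218, valid modulo lcm(19, 16) = 304: x ≡ 218 (mod 304).
  Combine with x ≡ 2 (mod 5); new modulus lcm = 1520.
    Write x = 218 + 304·t and substitute into x ≡ 2 (mod 5): 304·t ≡ 2 − 218 = -216 (mod 5).
    Reduce coefficients mod 5: 4·t ≡ 4 (mod 5).
    The inverse of 4 mod 5 is 4 (since 4·4 = 16 = 3·5 + 1), so t ≡ 4·4 = 16 ≡ 1 (mod 5).
    Then x = 218 + 304·1 = 522, valid modulo lcm(304, 5) = 1520: x ≡ 522 (mod 1520).
  Combine with x ≡ 1 (mod 3); new modulus lcm = 4560.
    Write x = 522 + 1520·t and substitute into x ≡ 1 (mod 3): 1520·t ≡ 1 − 522 = -521 (mod 3).
    Reduce coefficients mod 3: 2·t ≡ 1 (mod 3).
    The inverse of 2 mod 3 is 2 (since 2·2 = 4 = 1·3 + 1), so t ≡ 2·1 = 2 ≡ 2 (mod 3).
    Then x = 522 + 1520·2 = 3562, valid modulo lcm(1520, 3) = 4560: x ≡ 3562 (mod 4560).
Verify against each original: 3562 mod 19 = 9, 3562 mod 16 = 10, 3562 mod 5 = 2, 3562 mod 3 = 1.

x ≡ 3562 (mod 4560).


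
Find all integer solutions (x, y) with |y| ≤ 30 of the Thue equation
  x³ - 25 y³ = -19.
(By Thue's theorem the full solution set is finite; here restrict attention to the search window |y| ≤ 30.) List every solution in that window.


The equation is x³ - 25y³ = -19. For fixed y, x³ = 25·y³ − 19, so a solution requires the RHS to be a perfect cube.
Strategy: iterate y from -30 to 30, compute RHS = 25·y³ − 19, and check whether it is a (positive or negative) perfect cube.
Check small values of y:
  y = 0: RHS = -19 is not a perfect cube.
  y = 1: RHS = 6 is not a perfect cube.
  y = -1: RHS = -44 is not a perfect cube.
  y = 2: RHS = 181 is not a perfect cube.
  y = -2: RHS = -219 is not a perfect cube.
  y = 3: RHS = 656 is not a perfect cube.
  y = -3: RHS = -694 is not a perfect cube.
Continuing the search up to |y| = 30 finds no solutions either.
No (x, y) in the scanned range satisfies the equation.

No integer solutions with |y| ≤ 30.


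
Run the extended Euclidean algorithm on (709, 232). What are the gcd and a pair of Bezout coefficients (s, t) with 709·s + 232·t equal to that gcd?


Euclidean algorithm on (709, 232) — divide until remainder is 0:
  709 = 3 · 232 + 13
  232 = 17 · 13 + 11
  13 = 1 · 11 + 2
  11 = 5 · 2 + 1
  2 = 2 · 1 + 0
gcd(709, 232) = 1.
Track Bezout coefficients alongside the remainders: start with r₀ = 709 = a·1 + b·0 (s = 1, t = 0) and r₁ = 232 = a·0 + b·1 (s = 0, t = 1); each new remainder r_{k+1} = r_{k-1} − q_k·r_k inherits s_{k+1} = s_{k-1} − q_k·s_k, t_{k+1} = t_{k-1} − q_k·t_k, so r_k = a·s_k + b·t_k at every step:
  q = 3: r = 13, s = 1 − 3·0 = 1, t = 0 − 3·1 = -3  (check: 709·1 + 232·(-3) = 13)
  q = 17: r = 11, s = 0 − 17·1 = -17, t = 1 − 17·(-3) = 52  (check: 709·(-17) + 232·52 = 11)
  q = 1: r = 2, s = 1 − 1·(-17) = 18, t = -3 − 1·52 = -55  (check: 709·18 + 232·(-55) = 2)
  q = 5: r = 1, s = -17 − 5·18 = -107, t = 52 − 5·(-55) = 327  (check: 709·(-107) + 232·327 = 1)
The row with r = 1 (the gcd) gives the Bezout coefficients s = -107, t = 327.
Result: 709 · (-107) + 232 · (327) = 1.

gcd(709, 232) = 1; s = -107, t = 327 (check: 709·(-107) + 232·327 = 1).


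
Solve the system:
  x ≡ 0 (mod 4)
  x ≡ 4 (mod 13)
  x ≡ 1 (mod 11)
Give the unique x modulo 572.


Moduli 4, 13, 11 are pairwise coprime; by CRT there is a unique solution modulo M = 4 · 13 · 11 = 572.
Solve pairwise, accumulating the modulus:
  Start with x ≡ 0 (mod 4).
  Combine with x ≡ 4 (mod 13): since gcd(4, 13) = 1, we get a unique residue mod 52.
    Write x = 0 + 4·t and substitute into x ≡ 4 (mod 13): 4·t ≡ 4 − 0 = 4 (mod 13).
    The inverse of 4 mod 13 is 10 (since 4·10 = 40 = 3·13 + 1), so t ≡ 10·4 = 40 ≡ 1 (mod 13).
    Then x = 0 + 4·1 = 4, valid modulo lcm(4, 13) = 52: x ≡ 4 (mod 52).
  Combine with x ≡ 1 (mod 11): since gcd(52, 11) = 1, we get a unique residue mod 572.
    Write x = 4 + 52·t and substitute into x ≡ 1 (mod 11): 52·t ≡ 1 − 4 = -3 (mod 11).
    Reduce coefficients mod 11: 8·t ≡ 8 (mod 11).
    The inverse of 8 mod 11 is 7 (since 8·7 = 56 = 5·11 + 1), so t ≡ 7·8 = 56 ≡ 1 (mod 11).
    Then x = 4 + 52·1 = 56, valid modulo lcm(52, 11) = 572: x ≡ 56 (mod 572).
Verify: 56 mod 4 = 0 ✓, 56 mod 13 = 4 ✓, 56 mod 11 = 1 ✓.

x ≡ 56 (mod 572).


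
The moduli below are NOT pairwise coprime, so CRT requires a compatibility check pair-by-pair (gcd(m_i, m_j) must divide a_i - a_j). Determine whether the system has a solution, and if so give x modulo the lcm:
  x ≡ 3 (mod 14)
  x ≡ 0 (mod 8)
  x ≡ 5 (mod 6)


Moduli 14, 8, 6 are not pairwise coprime, so CRT works modulo lcm(m_i) when all pairwise compatibility conditions hold.
Pairwise compatibility: gcd(m_i, m_j) must divide a_i - a_j for every pair.
Merge one congruence at a time:
  Start: x ≡ 3 (mod 14).
  Combine with x ≡ 0 (mod 8): gcd(14, 8) = 2, and 0 - 3 = -3 is NOT divisible by 2.
    ⇒ system is inconsistent (no integer solution).

No solution (the system is inconsistent).


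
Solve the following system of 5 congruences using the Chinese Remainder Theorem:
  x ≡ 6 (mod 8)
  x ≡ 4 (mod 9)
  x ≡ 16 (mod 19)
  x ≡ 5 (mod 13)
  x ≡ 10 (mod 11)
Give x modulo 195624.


Product of moduli M = 8 · 9 · 19 · 13 · 11 = 195624.
Merge one congruence at a time:
  Start: x ≡ 6 (mod 8).
  Combine with x ≡ 4 (mod 9); new modulus lcm = 72.
    Write x = 6 + 8·t and substitute into x ≡ 4 (mod 9): 8·t ≡ 4 − 6 = -2 (mod 9).
    Reduce coefficients mod 9: 8·t ≡ 7 (mod 9).
    The inverse of 8 mod 9 is 8 (since 8·8 = 64 = 7·9 + 1), so t ≡ 8·7 = 56 ≡ 2 (mod 9).
    Then x = 6 + 8·2 = 22, valid modulo lcm(8, 9) = 72: x ≡ 22 (mod 72).
  Combine with x ≡ 16 (mod 19); new modulus lcm = 1368.
    Write x = 22 + 72·t and substitute into x ≡ 16 (mod 19): 72·t ≡ 16 − 22 = -6 (mod 19).
    Reduce coefficients mod 19: 15·t ≡ 13 (mod 19).
    The inverse of 15 mod 19 is 14 (since 15·14 = 210 = 11·19 + 1), so t ≡ 14·13 = 182 ≡ 11 (mod 19).
    Then x = 22 + 72·11 = 814, valid modulo lcm(72, 19) = 1368: x ≡ 814 (mod 1368).
  Combine with x ≡ 5 (mod 13); new modulus lcm = 17784.
    Write x = 814 + 1368·t and substitute into x ≡ 5 (mod 13): 1368·t ≡ 5 − 814 = -809 (mod 13).
    Reduce coefficients mod 13: 3·t ≡ 10 (mod 13).
    The inverse of 3 mod 13 is 9 (since 3·9 = 27 = 2·13 + 1), so t ≡ 9·10 = 90 ≡ 12 (mod 13).
    Then x = 814 + 1368·12 = 17230, valid modulo lcm(1368, 13) = 17784: x ≡ 17230 (mod 17784).
  Combine with x ≡ 10 (mod 11); new modulus lcm = 195624.
    Write x = 17230 + 17784·t and substitute into x ≡ 10 (mod 11): 17784·t ≡ 10 − 17230 = -17220 (mod 11).
    Reduce coefficients mod 11: 8·t ≡ 6 (mod 11).
    The inverse of 8 mod 11 is 7 (since 8·7 = 56 = 5·11 + 1), so t ≡ 7·6 = 42 ≡ 9 (mod 11).
    Then x = 17230 + 17784·9 = 177286, valid modulo lcm(17784, 11) = 195624: x ≡ 177286 (mod 195624).
Verify against each original: 177286 mod 8 = 6, 177286 mod 9 = 4, 177286 mod 19 = 16, 177286 mod 13 = 5, 177286 mod 11 = 10.

x ≡ 177286 (mod 195624).


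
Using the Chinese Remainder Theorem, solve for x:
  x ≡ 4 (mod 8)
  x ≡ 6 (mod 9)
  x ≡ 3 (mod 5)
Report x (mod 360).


Moduli 8, 9, 5 are pairwise coprime; by CRT there is a unique solution modulo M = 8 · 9 · 5 = 360.
Solve pairwise, accumulating the modulus:
  Start with x ≡ 4 (mod 8).
  Combine with x ≡ 6 (mod 9): since gcd(8, 9) = 1, we get a unique residue mod 72.
    Write x = 4 + 8·t and substitute into x ≡ 6 (mod 9): 8·t ≡ 6 − 4 = 2 (mod 9).
    The inverse of 8 mod 9 is 8 (since 8·8 = 64 = 7·9 + 1), so t ≡ 8·2 = 16 ≡ 7 (mod 9).
    Then x = 4 + 8·7 = 60, valid modulo lcm(8, 9) = 72: x ≡ 60 (mod 72).
  Combine with x ≡ 3 (mod 5): since gcd(72, 5) = 1, we get a unique residue mod 360.
    Write x = 60 + 72·t and substitute into x ≡ 3 (mod 5): 72·t ≡ 3 − 60 = -57 (mod 5).
    Reduce coefficients mod 5: 2·t ≡ 3 (mod 5).
    The inverse of 2 mod 5 is 3 (since 2·3 = 6 = 1·5 + 1), so t ≡ 3·3 = 9 ≡ 4 (mod 5).
    Then x = 60 + 72·4 = 348, valid modulo lcm(72, 5) = 360: x ≡ 348 (mod 360).
Verify: 348 mod 8 = 4 ✓, 348 mod 9 = 6 ✓, 348 mod 5 = 3 ✓.

x ≡ 348 (mod 360).


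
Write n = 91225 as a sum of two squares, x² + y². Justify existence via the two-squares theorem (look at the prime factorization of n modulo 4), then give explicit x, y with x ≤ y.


Step 1: Factor n = 91225 = 5^2 · 41 · 89.
Step 2: Check the mod-4 condition on each prime factor: 5 ≡ 1 (mod 4), exponent 2; 41 ≡ 1 (mod 4), exponent 1; 89 ≡ 1 (mod 4), exponent 1.
All primes ≡ 3 (mod 4) appear to even exponent (or don't appear), so by the two-squares theorem n IS expressible as a sum of two squares.
Step 3: Build a representation. Group n = k² · m with k = 5 and m = 41 · 89 = 3649 (a product of primes ≡ 1 (mod 4)); a representation of m scales to one of n via (k·x)² + (k·y)² = k²(x² + y²). Each prime p ≡ 1 (mod 4) is itself a sum of two squares; find a² by testing p − a² for a perfect square:
  41: 41 − 1² = 40, 41 − 2² = 37, 41 − 3² = 32, 41 − 4² = 25 = 5² ⇒ 41 = 4² + 5².
  89: 89 − 1² = 88, 89 − 2² = 85, 89 − 3² = 80, 89 − 4² = 73, 89 − 5² = 64 = 8² ⇒ 89 = 5² + 8².
  Combine using the Brahmagupta–Fibonacci identity (a² + b²)(c² + d²) = (ac − bd)² + (ad + bc)² = (ac + bd)² + (ad − bc)²:
  41 · 89 = 3649: from (4² + 5²)(5² + 8²), take (4·5 − 5·8, 4·8 + 5·5) = (20 − 40, 32 + 25) = (-20, 57); dropping signs (only squares matter) gives (20, 57); check 20² + 57² = 400 + 3249 = 3649 ✓.
  Scale by k = 5: (5·20, 5·57) = (100, 285).
Step 4: Order so x ≤ y and verify: 100² + 285² = 10000 + 81225 = 91225 = n. ✓

n = 91225 = 100² + 285² (one valid representation with x ≤ y).


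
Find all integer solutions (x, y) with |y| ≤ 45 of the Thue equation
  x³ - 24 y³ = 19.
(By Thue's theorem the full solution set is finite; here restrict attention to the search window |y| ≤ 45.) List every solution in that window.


The equation is x³ - 24y³ = 19. For fixed y, x³ = 24·y³ + 19, so a solution requires the RHS to be a perfect cube.
Strategy: iterate y from -45 to 45, compute RHS = 24·y³ + 19, and check whether it is a (positive or negative) perfect cube.
Check small values of y:
  y = 0: RHS = 19 is not a perfect cube.
  y = 1: RHS = 43 is not a perfect cube.
  y = -1: RHS = -5 is not a perfect cube.
  y = 2: RHS = 211 is not a perfect cube.
  y = -2: RHS = -173 is not a perfect cube.
  y = 3: RHS = 667 is not a perfect cube.
  y = -3: RHS = -629 is not a perfect cube.
Continuing the search up to |y| = 45 finds no solutions either.
No (x, y) in the scanned range satisfies the equation.

No integer solutions with |y| ≤ 45.


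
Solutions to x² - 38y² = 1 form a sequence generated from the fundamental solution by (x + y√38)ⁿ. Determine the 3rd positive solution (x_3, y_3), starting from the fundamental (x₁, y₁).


Step 1: Find the fundamental solution (x₁, y₁) of x² - 38y² = 1.
  Expand √38 as a continued fraction. a₀ = ⌊√38⌋ = 6; iterate m_{k+1} = d_k·a_k − m_k, d_{k+1} = (38 − m_{k+1}²)/d_k, a_{k+1} = ⌊(a₀ + m_{k+1})/d_{k+1}⌋ (starting m₀ = 0, d₀ = 1), with convergents p_k = a_k·p_{k-1} + p_{k-2}, q_k = a_k·q_{k-1} + q_{k-2} (p₋₁ = 1, q₋₁ = 0):
  k = 0: a₀ = 6; p₀/q₀ = 6/1; p₀² − 38·q₀² = 36 − 38 = -2.
  k = 1: m = 6, d = 2, a = ⌊(6 + 6)/2⌋ = 6; p/q = (6·6 + 1)/(6·1 + 0) = 37/6; p² − 38·q² = 1369 − 1368 = 1.
  The first convergent with p² − 38·q² = 1 gives the fundamental solution (x₁, y₁) = (37, 6).
Step 2: Apply the recurrence (x_{n+1}, y_{n+1}) = (x₁x_n + 38y₁y_n, x₁y_n + y₁x_n) repeatedly.
  From (x_1, y_1) = (37, 6): x_2 = 37·37 + 38·6·6 = 2737; y_2 = 37·6 + 6·37 = 444.
  From (x_2, y_2) = (2737, 444): x_3 = 37·2737 + 38·6·444 = 202501; y_3 = 37·444 + 6·2737 = 32850.
Step 3: Verify x_3² - 38·y_3² = 41006655001 - 41006655000 = 1 (should be 1). ✓

(x_1, y_1) = (37, 6); (x_3, y_3) = (202501, 32850).


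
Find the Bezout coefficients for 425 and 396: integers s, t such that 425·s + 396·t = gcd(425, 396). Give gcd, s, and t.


Euclidean algorithm on (425, 396) — divide until remainder is 0:
  425 = 1 · 396 + 29
  396 = 13 · 29 + 19
  29 = 1 · 19 + 10
  19 = 1 · 10 + 9
  10 = 1 · 9 + 1
  9 = 9 · 1 + 0
gcd(425, 396) = 1.
Track Bezout coefficients alongside the remainders: start with r₀ = 425 = a·1 + b·0 (s = 1, t = 0) and r₁ = 396 = a·0 + b·1 (s = 0, t = 1); each new remainder r_{k+1} = r_{k-1} − q_k·r_k inherits s_{k+1} = s_{k-1} − q_k·s_k, t_{k+1} = t_{k-1} − q_k·t_k, so r_k = a·s_k + b·t_k at every step:
  q = 1: r = 29, s = 1 − 1·0 = 1, t = 0 − 1·1 = -1  (check: 425·1 + 396·(-1) = 29)
  q = 13: r = 19, s = 0 − 13·1 = -13, t = 1 − 13·(-1) = 14  (check: 425·(-13) + 396·14 = 19)
  q = 1: r = 10, s = 1 − 1·(-13) = 14, t = -1 − 1·14 = -15  (check: 425·14 + 396·(-15) = 10)
  q = 1: r = 9, s = -13 − 1·14 = -27, t = 14 − 1·(-15) = 29  (check: 425·(-27) + 396·29 = 9)
  q = 1: r = 1, s = 14 − 1·(-27) = 41, t = -15 − 1·29 = -44  (check: 425·41 + 396·(-44) = 1)
The row with r = 1 (the gcd) gives the Bezout coefficients s = 41, t = -44.
Result: 425 · (41) + 396 · (-44) = 1.

gcd(425, 396) = 1; s = 41, t = -44 (check: 425·41 + 396·(-44) = 1).


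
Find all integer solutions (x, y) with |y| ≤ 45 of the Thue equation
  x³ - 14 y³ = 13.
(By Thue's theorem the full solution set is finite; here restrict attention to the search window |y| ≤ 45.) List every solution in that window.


The equation is x³ - 14y³ = 13. For fixed y, x³ = 14·y³ + 13, so a solution requires the RHS to be a perfect cube.
Strategy: iterate y from -45 to 45, compute RHS = 14·y³ + 13, and check whether it is a (positive or negative) perfect cube.
Check small values of y:
  y = 0: RHS = 13 is not a perfect cube.
  y = 1: RHS = 27 = (3)³ ⇒ x = 3 works.
  y = -1: RHS = -1 = (-1)³ ⇒ x = -1 works.
  y = 2: RHS = 125 = (5)³ ⇒ x = 5 works.
  y = -2: RHS = -99 is not a perfect cube.
  y = 3: RHS = 391 is not a perfect cube.
  y = -3: RHS = -365 is not a perfect cube.
Continuing the search up to |y| = 45 finds no further solutions beyond those listed.
Collected solutions: (-1, -1), (3, 1), (5, 2).

Solutions (with |y| ≤ 45): (-1, -1), (3, 1), (5, 2).


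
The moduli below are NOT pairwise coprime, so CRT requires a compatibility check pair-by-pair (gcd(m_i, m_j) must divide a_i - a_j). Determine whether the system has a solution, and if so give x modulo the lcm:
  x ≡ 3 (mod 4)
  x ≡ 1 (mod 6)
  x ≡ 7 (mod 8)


Moduli 4, 6, 8 are not pairwise coprime, so CRT works modulo lcm(m_i) when all pairwise compatibility conditions hold.
Pairwise compatibility: gcd(m_i, m_j) must divide a_i - a_j for every pair.
Merge one congruence at a time:
  Start: x ≡ 3 (mod 4).
  Combine with x ≡ 1 (mod 6): gcd(4, 6) = 2; 1 - 3 = -2, which IS divisible by 2, so compatible.
    Write x = 3 + 4·t and substitute into x ≡ 1 (mod 6): 4·t ≡ 1 − 3 = -2 (mod 6).
    Divide the congruence (and modulus) by g = 2: 2·t ≡ -1 (mod 3).
    Reduce coefficients mod 3: 2·t ≡ 2 (mod 3).
    The inverse of 2 mod 3 is 2 (since 2·2 = 4 = 1·3 + 1), so t ≡ 2·2 = 4 ≡ 1 (mod 3).
    Then x = 3 + 4·1 = 7, valid modulo lcm(4, 6) = 12: x ≡ 7 (mod 12).
  Combine with x ≡ 7 (mod 8): gcd(12, 8) = 4; 7 - 7 = 0, which IS divisible by 4, so compatible.
    Write x = 7 + 12·t and substitute into x ≡ 7 (mod 8): 12·t ≡ 7 − 7 = 0 (mod 8).
    Divide the congruence (and modulus) by g = 4: 3·t ≡ 0 (mod 2).
    Reduce coefficients mod 2: 1·t ≡ 0 (mod 2).
    So t ≡ 0 (mod 2).
    Then x = 7 + 12·0 = 7, valid modulo lcm(12, 8) = 24: x ≡ 7 (mod 24).
Verify: 7 mod 4 = 3, 7 mod 6 = 1, 7 mod 8 = 7.

x ≡ 7 (mod 24).


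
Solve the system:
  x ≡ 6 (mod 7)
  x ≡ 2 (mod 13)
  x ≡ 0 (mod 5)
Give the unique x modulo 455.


Moduli 7, 13, 5 are pairwise coprime; by CRT there is a unique solution modulo M = 7 · 13 · 5 = 455.
Solve pairwise, accumulating the modulus:
  Start with x ≡ 6 (mod 7).
  Combine with x ≡ 2 (mod 13): since gcd(7, 13) = 1, we get a unique residue mod 91.
    Write x = 6 + 7·t and substitute into x ≡ 2 (mod 13): 7·t ≡ 2 − 6 = -4 (mod 13).
    Reduce coefficients mod 13: 7·t ≡ 9 (mod 13).
    The inverse of 7 mod 13 is 2 (since 7·2 = 14 = 1·13 + 1), so t ≡ 2·9 = 18 ≡ 5 (mod 13).
    Then x = 6 + 7·5 = 41, valid modulo lcm(7, 13) = 91: x ≡ 41 (mod 91).
  Combine with x ≡ 0 (mod 5): since gcd(91, 5) = 1, we get a unique residue mod 455.
    Write x = 41 + 91·t and substitute into x ≡ 0 (mod 5): 91·t ≡ 0 − 41 = -41 (mod 5).
    Reduce coefficients mod 5: 1·t ≡ 4 (mod 5).
    So t ≡ 4 (mod 5).
    Then x = 41 + 91·4 = 405, valid modulo lcm(91, 5) = 455: x ≡ 405 (mod 455).
Verify: 405 mod 7 = 6 ✓, 405 mod 13 = 2 ✓, 405 mod 5 = 0 ✓.

x ≡ 405 (mod 455).


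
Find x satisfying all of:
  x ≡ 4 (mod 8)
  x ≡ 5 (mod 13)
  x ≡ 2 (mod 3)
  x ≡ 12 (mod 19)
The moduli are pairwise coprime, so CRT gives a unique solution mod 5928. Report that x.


Product of moduli M = 8 · 13 · 3 · 19 = 5928.
Merge one congruence at a time:
  Start: x ≡ 4 (mod 8).
  Combine with x ≡ 5 (mod 13); new modulus lcm = 104.
    Write x = 4 + 8·t and substitute into x ≡ 5 (mod 13): 8·t ≡ 5 − 4 = 1 (mod 13).
    The inverse of 8 mod 13 is 5 (since 8·5 = 40 = 3·13 + 1), so t ≡ 5·1 = 5 ≡ 5 (mod 13).
    Then x = 4 + 8·5 = 44, valid modulo lcm(8, 13) = 104: x ≡ 44 (mod 104).
  Combine with x ≡ 2 (mod 3); new modulus lcm = 312.
    Write x = 44 + 104·t and substitute into x ≡ 2 (mod 3): 104·t ≡ 2 − 44 = -42 (mod 3).
    Reduce coefficients mod 3: 2·t ≡ 0 (mod 3).
    The inverse of 2 mod 3 is 2 (since 2·2 = 4 = 1·3 + 1), so t ≡ 2·0 = 0 ≡ 0 (mod 3).
    Then x = 44 + 104·0 = 44, valid modulo lcm(104, 3) = 312: x ≡ 44 (mod 312).
  Combine with x ≡ 12 (mod 19); new modulus lcm = 5928.
    Write x = 44 + 312·t and substitute into x ≡ 12 (mod 19): 312·t ≡ 12 − 44 = -32 (mod 19).
    Reduce coefficients mod 19: 8·t ≡ 6 (mod 19).
    The inverse of 8 mod 19 is 12 (since 8·12 = 96 = 5·19 + 1), so t ≡ 12·6 = 72 ≡ 15 (mod 19).
    Then x = 44 + 312·15 = 4724, valid modulo lcm(312, 19) = 5928: x ≡ 4724 (mod 5928).
Verify against each original: 4724 mod 8 = 4, 4724 mod 13 = 5, 4724 mod 3 = 2, 4724 mod 19 = 12.

x ≡ 4724 (mod 5928).


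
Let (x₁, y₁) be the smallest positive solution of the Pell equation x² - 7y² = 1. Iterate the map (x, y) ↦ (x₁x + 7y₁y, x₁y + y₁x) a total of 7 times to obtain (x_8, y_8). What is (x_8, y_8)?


Step 1: Find the fundamental solution (x₁, y₁) of x² - 7y² = 1.
  Expand √7 as a continued fraction. a₀ = ⌊√7⌋ = 2; iterate m_{k+1} = d_k·a_k − m_k, d_{k+1} = (7 − m_{k+1}²)/d_k, a_{k+1} = ⌊(a₀ + m_{k+1})/d_{k+1}⌋ (starting m₀ = 0, d₀ = 1), with convergents p_k = a_k·p_{k-1} + p_{k-2}, q_k = a_k·q_{k-1} + q_{k-2} (p₋₁ = 1, q₋₁ = 0):
  k = 0: a₀ = 2; p₀/q₀ = 2/1; p₀² − 7·q₀² = 4 − 7 = -3.
  k = 1: m = 2, d = 3, a = ⌊(2 + 2)/3⌋ = 1; p/q = (1·2 + 1)/(1·1 + 0) = 3/1; p² − 7·q² = 9 − 7 = 2.
  k = 2: m = 1, d = 2, a = ⌊(2 + 1)/2⌋ = 1; p/q = (1·3 + 2)/(1·1 + 1) = 5/2; p² − 7·q² = 25 − 28 = -3.
  k = 3: m = 1, d = 3, a = ⌊(2 + 1)/3⌋ = 1; p/q = (1·5 + 3)/(1·2 + 1) = 8/3; p² − 7·q² = 64 − 63 = 1.
  The first convergent with p² − 7·q² = 1 gives the fundamental solution (x₁, y₁) = (8, 3).
Step 2: Apply the recurrence (x_{n+1}, y_{n+1}) = (x₁x_n + 7y₁y_n, x₁y_n + y₁x_n) repeatedly.
  From (x_1, y_1) = (8, 3): x_2 = 8·8 + 7·3·3 = 127; y_2 = 8·3 + 3·8 = 48.
  From (x_2, y_2) = (127, 48): x_3 = 8·127 + 7·3·48 = 2024; y_3 = 8·48 + 3·127 = 765.
  From (x_3, y_3) = (2024, 765): x_4 = 8·2024 + 7·3·765 = 32257; y_4 = 8·765 + 3·2024 = 12192.
  From (x_4, y_4) = (32257, 12192): x_5 = 8·32257 + 7·3·12192 = 514088; y_5 = 8·12192 + 3·32257 = 194307.
  From (x_5, y_5) = (514088, 194307): x_6 = 8·514088 + 7·3·194307 = 8193151; y_6 = 8·194307 + 3·514088 = 3096720.
  From (x_6, y_6) = (8193151, 3096720): x_7 = 8·8193151 + 7·3·3096720 = 130576328; y_7 = 8·3096720 + 3·8193151 = 49353213.
  From (x_7, y_7) = (130576328, 49353213): x_8 = 8·130576328 + 7·3·49353213 = 2081028097; y_8 = 8·49353213 + 3·130576328 = 786554688.
Step 3: Verify x_8² - 7·y_8² = 4330677940503441409 - 4330677940503441408 = 1 (should be 1). ✓

(x_1, y_1) = (8, 3); (x_8, y_8) = (2081028097, 786554688).


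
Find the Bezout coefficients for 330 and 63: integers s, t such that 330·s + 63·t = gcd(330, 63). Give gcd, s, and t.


Euclidean algorithm on (330, 63) — divide until remainder is 0:
  330 = 5 · 63 + 15
  63 = 4 · 15 + 3
  15 = 5 · 3 + 0
gcd(330, 63) = 3.
Track Bezout coefficients alongside the remainders: start with r₀ = 330 = a·1 + b·0 (s = 1, t = 0) and r₁ = 63 = a·0 + b·1 (s = 0, t = 1); each new remainder r_{k+1} = r_{k-1} − q_k·r_k inherits s_{k+1} = s_{k-1} − q_k·s_k, t_{k+1} = t_{k-1} − q_k·t_k, so r_k = a·s_k + b·t_k at every step:
  q = 5: r = 15, s = 1 − 5·0 = 1, t = 0 − 5·1 = -5  (check: 330·1 + 63·(-5) = 15)
  q = 4: r = 3, s = 0 − 4·1 = -4, t = 1 − 4·(-5) = 21  (check: 330·(-4) + 63·21 = 3)
The row with r = 3 (the gcd) gives the Bezout coefficients s = -4, t = 21.
Result: 330 · (-4) + 63 · (21) = 3.

gcd(330, 63) = 3; s = -4, t = 21 (check: 330·(-4) + 63·21 = 3).


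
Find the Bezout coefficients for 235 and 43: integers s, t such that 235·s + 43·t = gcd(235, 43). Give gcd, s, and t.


Euclidean algorithm on (235, 43) — divide until remainder is 0:
  235 = 5 · 43 + 20
  43 = 2 · 20 + 3
  20 = 6 · 3 + 2
  3 = 1 · 2 + 1
  2 = 2 · 1 + 0
gcd(235, 43) = 1.
Track Bezout coefficients alongside the remainders: start with r₀ = 235 = a·1 + b·0 (s = 1, t = 0) and r₁ = 43 = a·0 + b·1 (s = 0, t = 1); each new remainder r_{k+1} = r_{k-1} − q_k·r_k inherits s_{k+1} = s_{k-1} − q_k·s_k, t_{k+1} = t_{k-1} − q_k·t_k, so r_k = a·s_k + b·t_k at every step:
  q = 5: r = 20, s = 1 − 5·0 = 1, t = 0 − 5·1 = -5  (check: 235·1 + 43·(-5) = 20)
  q = 2: r = 3, s = 0 − 2·1 = -2, t = 1 − 2·(-5) = 11  (check: 235·(-2) + 43·11 = 3)
  q = 6: r = 2, s = 1 − 6·(-2) = 13, t = -5 − 6·11 = -71  (check: 235·13 + 43·(-71) = 2)
  q = 1: r = 1, s = -2 − 1·13 = -15, t = 11 − 1·(-71) = 82  (check: 235·(-15) + 43·82 = 1)
The row with r = 1 (the gcd) gives the Bezout coefficients s = -15, t = 82.
Result: 235 · (-15) + 43 · (82) = 1.

gcd(235, 43) = 1; s = -15, t = 82 (check: 235·(-15) + 43·82 = 1).


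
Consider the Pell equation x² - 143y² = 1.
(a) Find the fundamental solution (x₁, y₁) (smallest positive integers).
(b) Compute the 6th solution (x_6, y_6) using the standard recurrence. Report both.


Step 1: Find the fundamental solution (x₁, y₁) of x² - 143y² = 1.
  Expand √143 as a continued fraction. a₀ = ⌊√143⌋ = 11; iterate m_{k+1} = d_k·a_k − m_k, d_{k+1} = (143 − m_{k+1}²)/d_k, a_{k+1} = ⌊(a₀ + m_{k+1})/d_{k+1}⌋ (starting m₀ = 0, d₀ = 1), with convergents p_k = a_k·p_{k-1} + p_{k-2}, q_k = a_k·q_{k-1} + q_{k-2} (p₋₁ = 1, q₋₁ = 0):
  k = 0: a₀ = 11; p₀/q₀ = 11/1; p₀² − 143·q₀² = 121 − 143 = -22.
  k = 1: m = 11, d = 22, a = ⌊(11 + 11)/22⌋ = 1; p/q = (1·11 + 1)/(1·1 + 0) = 12/1; p² − 143·q² = 144 − 143 = 1.
  The first convergent with p² − 143·q² = 1 gives the fundamental solution (x₁, y₁) = (12, 1).
Step 2: Apply the recurrence (x_{n+1}, y_{n+1}) = (x₁x_n + 143y₁y_n, x₁y_n + y₁x_n) repeatedly.
  From (x_1, y_1) = (12, 1): x_2 = 12·12 + 143·1·1 = 287; y_2 = 12·1 + 1·12 = 24.
  From (x_2, y_2) = (287, 24): x_3 = 12·287 + 143·1·24 = 6876; y_3 = 12·24 + 1·287 = 575.
  From (x_3, y_3) = (6876, 575): x_4 = 12·6876 + 143·1·575 = 164737; y_4 = 12·575 + 1·6876 = 13776.
  From (x_4, y_4) = (164737, 13776): x_5 = 12·164737 + 143·1·13776 = 3946812; y_5 = 12·13776 + 1·164737 = 330049.
  From (x_5, y_5) = (3946812, 330049): x_6 = 12·3946812 + 143·1·330049 = 94558751; y_6 = 12·330049 + 1·3946812 = 7907400.
Step 3: Verify x_6² - 143·y_6² = 8941357390680001 - 8941357390680000 = 1 (should be 1). ✓

(x_1, y_1) = (12, 1); (x_6, y_6) = (94558751, 7907400).


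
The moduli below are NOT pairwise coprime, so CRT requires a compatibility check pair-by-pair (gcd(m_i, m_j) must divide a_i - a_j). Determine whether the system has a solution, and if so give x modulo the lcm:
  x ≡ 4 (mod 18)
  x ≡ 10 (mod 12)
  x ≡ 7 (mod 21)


Moduli 18, 12, 21 are not pairwise coprime, so CRT works modulo lcm(m_i) when all pairwise compatibility conditions hold.
Pairwise compatibility: gcd(m_i, m_j) must divide a_i - a_j for every pair.
Merge one congruence at a time:
  Start: x ≡ 4 (mod 18).
  Combine with x ≡ 10 (mod 12): gcd(18, 12) = 6; 10 - 4 = 6, which IS divisible by 6, so compatible.
    Write x = 4 + 18·t and substitute into x ≡ 10 (mod 12): 18·t ≡ 10 − 4 = 6 (mod 12).
    Divide the congruence (and modulus) by g = 6: 3·t ≡ 1 (mod 2).
    Reduce coefficients mod 2: 1·t ≡ 1 (mod 2).
    So t ≡ 1 (mod 2).
    Then x = 4 + 18·1 = 22, valid modulo lcm(18, 12) = 36: x ≡ 22 (mod 36).
  Combine with x ≡ 7 (mod 21): gcd(36, 21) = 3; 7 - 22 = -15, which IS divisible by 3, so compatible.
    Write x = 22 + 36·t and substitute into x ≡ 7 (mod 21): 36·t ≡ 7 − 22 = -15 (mod 21).
    Divide the congruence (and modulus) by g = 3: 12·t ≡ -5 (mod 7).
    Reduce coefficients mod 7: 5·t ≡ 2 (mod 7).
    The inverse of 5 mod 7 is 3 (since 5·3 = 15 = 2·7 + 1), so t ≡ 3·2 = 6 ≡ 6 (mod 7).
    Then x = 22 + 36·6 = 238, valid modulo lcm(36, 21) = 252: x ≡ 238 (mod 252).
Verify: 238 mod 18 = 4, 238 mod 12 = 10, 238 mod 21 = 7.

x ≡ 238 (mod 252).


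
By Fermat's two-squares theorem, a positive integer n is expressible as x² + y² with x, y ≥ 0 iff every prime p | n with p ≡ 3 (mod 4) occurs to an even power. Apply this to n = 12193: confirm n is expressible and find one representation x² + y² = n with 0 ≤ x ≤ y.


Step 1: Factor n = 12193 = 89 · 137.
Step 2: Check the mod-4 condition on each prime factor: 89 ≡ 1 (mod 4), exponent 1; 137 ≡ 1 (mod 4), exponent 1.
All primes ≡ 3 (mod 4) appear to even exponent (or don't appear), so by the two-squares theorem n IS expressible as a sum of two squares.
Step 3: Build a representation. Here n = 89 · 137 is a product of primes ≡ 1 (mod 4). Each prime p ≡ 1 (mod 4) is itself a sum of two squares; find a² by testing p − a² for a perfect square:
  89: 89 − 1² = 88, 89 − 2² = 85, 89 − 3² = 80, 89 − 4² = 73, 89 − 5² = 64 = 8² ⇒ 89 = 5² + 8².
  137: 137 − 1² = 136, 137 − 2² = 133, 137 − 3² = 128, 137 − 4² = 121 = 11² ⇒ 137 = 4² + 11².
  Combine using the Brahmagupta–Fibonacci identity (a² + b²)(c² + d²) = (ac − bd)² + (ad + bc)² = (ac + bd)² + (ad − bc)²:
  89 · 137 = 12193: from (5² + 8²)(4² + 11²), take (5·4 − 8·11, 5·11 + 8·4) = (20 − 88, 55 + 32) = (-68, 87); dropping signs (only squares matter) gives (68, 87); check 68² + 87² = 4624 + 7569 = 12193 ✓.
Step 4: Order so x ≤ y and verify: 68² + 87² = 4624 + 7569 = 12193 = n. ✓

n = 12193 = 68² + 87² (one valid representation with x ≤ y).


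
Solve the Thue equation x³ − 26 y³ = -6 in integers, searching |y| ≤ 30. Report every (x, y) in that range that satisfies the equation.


The equation is x³ - 26y³ = -6. For fixed y, x³ = 26·y³ − 6, so a solution requires the RHS to be a perfect cube.
Strategy: iterate y from -30 to 30, compute RHS = 26·y³ − 6, and check whether it is a (positive or negative) perfect cube.
Check small values of y:
  y = 0: RHS = -6 is not a perfect cube.
  y = 1: RHS = 20 is not a perfect cube.
  y = -1: RHS = -32 is not a perfect cube.
  y = 2: RHS = 202 is not a perfect cube.
  y = -2: RHS = -214 is not a perfect cube.
  y = 3: RHS = 696 is not a perfect cube.
  y = -3: RHS = -708 is not a perfect cube.
Continuing the search up to |y| = 30 finds no solutions either.
No (x, y) in the scanned range satisfies the equation.

No integer solutions with |y| ≤ 30.


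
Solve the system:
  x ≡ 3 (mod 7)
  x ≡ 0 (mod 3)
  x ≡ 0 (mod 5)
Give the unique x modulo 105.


Moduli 7, 3, 5 are pairwise coprime; by CRT there is a unique solution modulo M = 7 · 3 · 5 = 105.
Solve pairwise, accumulating the modulus:
  Start with x ≡ 3 (mod 7).
  Combine with x ≡ 0 (mod 3): since gcd(7, 3) = 1, we get a unique residue mod 21.
    Write x = 3 + 7·t and substitute into x ≡ 0 (mod 3): 7·t ≡ 0 − 3 = -3 (mod 3).
    Reduce coefficients mod 3: 1·t ≡ 0 (mod 3).
    So t ≡ 0 (mod 3).
    Then x = 3 + 7·0 = 3, valid modulo lcm(7, 3) = 21: x ≡ 3 (mod 21).
  Combine with x ≡ 0 (mod 5): since gcd(21, 5) = 1, we get a unique residue mod 105.
    Write x = 3 + 21·t and substitute into x ≡ 0 (mod 5): 21·t ≡ 0 − 3 = -3 (mod 5).
    Reduce coefficients mod 5: 1·t ≡ 2 (mod 5).
    So t ≡ 2 (mod 5).
    Then x = 3 + 21·2 = 45, valid modulo lcm(21, 5) = 105: x ≡ 45 (mod 105).
Verify: 45 mod 7 = 3 ✓, 45 mod 3 = 0 ✓, 45 mod 5 = 0 ✓.

x ≡ 45 (mod 105).


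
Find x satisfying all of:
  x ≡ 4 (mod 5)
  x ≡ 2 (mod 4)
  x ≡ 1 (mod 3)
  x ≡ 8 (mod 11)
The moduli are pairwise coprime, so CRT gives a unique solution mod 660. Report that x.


Product of moduli M = 5 · 4 · 3 · 11 = 660.
Merge one congruence at a time:
  Start: x ≡ 4 (mod 5).
  Combine with x ≡ 2 (mod 4); new modulus lcm = 20.
    Write x = 4 + 5·t and substitute into x ≡ 2 (mod 4): 5·t ≡ 2 − 4 = -2 (mod 4).
    Reduce coefficients mod 4: 1·t ≡ 2 (mod 4).
    So t ≡ 2 (mod 4).
    Then x = 4 + 5·2 = 14, valid modulo lcm(5, 4) = 20: x ≡ 14 (mod 20).
  Combine with x ≡ 1 (mod 3); new modulus lcm = 60.
    Write x = 14 + 20·t and substitute into x ≡ 1 (mod 3): 20·t ≡ 1 − 14 = -13 (mod 3).
    Reduce coefficients mod 3: 2·t ≡ 2 (mod 3).
    The inverse of 2 mod 3 is 2 (since 2·2 = 4 = 1·3 + 1), so t ≡ 2·2 = 4 ≡ 1 (mod 3).
    Then x = 14 + 20·1 = 34, valid modulo lcm(20, 3) = 60: x ≡ 34 (mod 60).
  Combine with x ≡ 8 (mod 11); new modulus lcm = 660.
    Write x = 34 + 60·t and substitute into x ≡ 8 (mod 11): 60·t ≡ 8 − 34 = -26 (mod 11).
    Reduce coefficients mod 11: 5·t ≡ 7 (mod 11).
    The inverse of 5 mod 11 is 9 (since 5·9 = 45 = 4·11 + 1), so t ≡ 9·7 = 63 ≡ 8 (mod 11).
    Then x = 34 + 60·8 = 514, valid modulo lcm(60, 11) = 660: x ≡ 514 (mod 660).
Verify against each original: 514 mod 5 = 4, 514 mod 4 = 2, 514 mod 3 = 1, 514 mod 11 = 8.

x ≡ 514 (mod 660).


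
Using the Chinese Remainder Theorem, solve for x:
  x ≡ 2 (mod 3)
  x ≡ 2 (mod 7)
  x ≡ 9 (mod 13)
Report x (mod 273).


Moduli 3, 7, 13 are pairwise coprime; by CRT there is a unique solution modulo M = 3 · 7 · 13 = 273.
Solve pairwise, accumulating the modulus:
  Start with x ≡ 2 (mod 3).
  Combine with x ≡ 2 (mod 7): since gcd(3, 7) = 1, we get a unique residue mod 21.
    Write x = 2 + 3·t and substitute into x ≡ 2 (mod 7): 3·t ≡ 2 − 2 = 0 (mod 7).
    The inverse of 3 mod 7 is 5 (since 3·5 = 15 = 2·7 + 1), so t ≡ 5·0 = 0 ≡ 0 (mod 7).
    Then x = 2 + 3·0 = 2, valid modulo lcm(3, 7) = 21: x ≡ 2 (mod 21).
  Combine with x ≡ 9 (mod 13): since gcd(21, 13) = 1, we get a unique residue mod 273.
    Write x = 2 + 21·t and substitute into x ≡ 9 (mod 13): 21·t ≡ 9 − 2 = 7 (mod 13).
    Reduce coefficients mod 13: 8·t ≡ 7 (mod 13).
    The inverse of 8 mod 13 is 5 (since 8·5 = 40 = 3·13 + 1), so t ≡ 5·7 = 35 ≡ 9 (mod 13).
    Then x = 2 + 21·9 = 191, valid modulo lcm(21, 13) = 273: x ≡ 191 (mod 273).
Verify: 191 mod 3 = 2 ✓, 191 mod 7 = 2 ✓, 191 mod 13 = 9 ✓.

x ≡ 191 (mod 273).
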